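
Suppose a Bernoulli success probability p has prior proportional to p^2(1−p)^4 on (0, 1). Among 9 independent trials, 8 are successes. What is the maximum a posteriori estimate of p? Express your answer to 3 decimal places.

p̂_MAP = 0.667

The prior density ∝ p^2(1−p)^4 is the kernel of Beta(3, 5).
Data: 8 successes in 9 trials. The binomial likelihood contributes p^8(1−p)^1, so the posterior is Beta(3+8, 5+1) = Beta(11, 6).
For Beta(a, b) with a, b > 1 the mode is (a−1)/(a+b−2) = 10/15 ≈ 0.667.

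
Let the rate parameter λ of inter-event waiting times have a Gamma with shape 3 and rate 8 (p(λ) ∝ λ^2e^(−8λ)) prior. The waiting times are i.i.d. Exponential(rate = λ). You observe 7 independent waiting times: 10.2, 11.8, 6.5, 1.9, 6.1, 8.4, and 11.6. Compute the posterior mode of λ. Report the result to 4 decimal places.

λ̂_MAP = 0.1395

The Exponential(rate=λ) likelihood is ∝ λ^n e^(−λΣtᵢ). Here n = 7 and Σtᵢ = 10.2 + 11.8 + 6.5 + 1.9 + 6.1 + 8.4 + 11.6 = 56.5.
Posterior ∝ λ^2e^(−8λ) · λ^7e^(−56.5λ) = λ^9e^(−64.5λ), i.e. Gamma(10, 64.5).
Mode = (a−1)/b = 9/64.5 ≈ 0.1395.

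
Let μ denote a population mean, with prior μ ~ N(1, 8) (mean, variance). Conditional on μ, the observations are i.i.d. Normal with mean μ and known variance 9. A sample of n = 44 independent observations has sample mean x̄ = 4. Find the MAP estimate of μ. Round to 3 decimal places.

n = 44, x̄ = 4.
For a Normal prior and Normal likelihood with known variance, the posterior is Normal; its mode equals its mean, the precision-weighted average.
Prior precision 1/σ₀² = 1/8 = 0.125; data precision n/σ² = 44/9.
μ̂ = (0.125·1 + (44/9)·4) / (0.125 + 44/9) = (1417/72)/(361/72) = 1417/361 ≈ 3.925.

μ̂_MAP = 3.925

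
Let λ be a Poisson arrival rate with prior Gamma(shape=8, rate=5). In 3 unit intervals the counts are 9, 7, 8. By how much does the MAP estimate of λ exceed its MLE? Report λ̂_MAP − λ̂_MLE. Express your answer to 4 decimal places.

MAP − MLE = -4.1250

Σxᵢ = 24. Posterior is Gamma(32, 8); MAP = (32−1)/8 = 31/8 ≈ 3.87500.
MLE = x̄ = 24/3 ≈ 8.00000.
Difference = 31/8 − 24/3 = -33/8 ≈ -4.1250.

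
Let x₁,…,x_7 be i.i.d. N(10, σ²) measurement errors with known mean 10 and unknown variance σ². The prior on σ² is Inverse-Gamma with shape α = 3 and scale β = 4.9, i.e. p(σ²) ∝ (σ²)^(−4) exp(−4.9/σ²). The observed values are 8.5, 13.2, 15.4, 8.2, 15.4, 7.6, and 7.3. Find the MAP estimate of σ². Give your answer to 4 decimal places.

σ̂²_MAP = 6.4600

Sum of squared deviations about the known mean: SS = (8.5−10)² + (13.2−10)² + (15.4−10)² + (8.2−10)² + (15.4−10)² + (7.6−10)² + (7.3−10)² = 87.1.
The Normal likelihood contributes (σ²)^(−n/2) exp(−SS/(2σ²)), so the posterior is Inverse-Gamma(α + n/2, β + SS/2) = Inverse-Gamma(6.5, 48.45).
The mode of Inverse-Gamma(a, b) is b/(a+1) = 48.45/7.5 ≈ 6.4600.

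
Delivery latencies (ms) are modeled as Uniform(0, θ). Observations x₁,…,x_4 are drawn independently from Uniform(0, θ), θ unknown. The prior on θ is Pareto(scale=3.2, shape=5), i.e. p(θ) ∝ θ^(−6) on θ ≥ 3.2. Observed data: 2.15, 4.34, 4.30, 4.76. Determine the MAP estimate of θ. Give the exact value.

θ̂_MAP = 4.76

The Uniform(0, θ) likelihood is θ^(−n) for θ ≥ max(xᵢ), zero otherwise. Here max(xᵢ) = 4.76.
Posterior ∝ θ^(−6) · θ^(−4) = θ^(−10) on θ ≥ max(3.2, 4.76) = 4.76.
This density is strictly decreasing in θ, so the posterior mode lies at the lower boundary of the support.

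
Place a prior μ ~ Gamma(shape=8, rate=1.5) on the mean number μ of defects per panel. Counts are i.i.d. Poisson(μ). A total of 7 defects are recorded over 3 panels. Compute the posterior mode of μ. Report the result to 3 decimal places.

Σxᵢ = 7, n = 3.
Posterior ∝ μ^7e^(−1.5μ) · μ^7e^(−3μ) = μ^14e^(−4.5μ), i.e. Gamma(shape=15, rate=4.5).
The mode of a Gamma(a, b) with a ≥ 1 (shape–rate) is (a−1)/b = 14/4.5 ≈ 3.111.

μ̂_MAP = 3.111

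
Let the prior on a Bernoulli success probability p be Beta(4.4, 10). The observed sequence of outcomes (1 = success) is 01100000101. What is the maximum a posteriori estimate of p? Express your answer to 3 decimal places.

Prior: Beta(4.4, 10).
Data: 4 successes in 11 trials (from the sequence). The binomial likelihood contributes p^4(1−p)^7, so the posterior is Beta(4.4+4, 10+7) = Beta(8.4, 17).
For Beta(a, b) with a, b > 1 the mode is (a−1)/(a+b−2) = 7.4/23.4 ≈ 0.316.

p̂_MAP = 0.316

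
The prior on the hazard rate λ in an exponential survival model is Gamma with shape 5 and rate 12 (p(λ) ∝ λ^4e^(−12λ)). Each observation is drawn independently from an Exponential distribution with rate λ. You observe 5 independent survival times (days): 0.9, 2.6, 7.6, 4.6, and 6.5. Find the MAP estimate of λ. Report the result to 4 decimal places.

The Exponential(rate=λ) likelihood is ∝ λ^n e^(−λΣtᵢ). Here n = 5 and Σtᵢ = 0.9 + 2.6 + 7.6 + 4.6 + 6.5 = 22.2.
Posterior ∝ λ^4e^(−12λ) · λ^5e^(−22.2λ) = λ^9e^(−34.2λ), i.e. Gamma(10, 34.2).
Mode = (a−1)/b = 9/34.2 ≈ 0.2632.

λ̂_MAP = 0.2632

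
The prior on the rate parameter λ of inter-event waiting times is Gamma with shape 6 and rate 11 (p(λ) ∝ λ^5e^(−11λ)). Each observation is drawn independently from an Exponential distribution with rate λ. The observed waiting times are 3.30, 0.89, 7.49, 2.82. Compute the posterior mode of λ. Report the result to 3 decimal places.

The Exponential(rate=λ) likelihood is ∝ λ^n e^(−λΣtᵢ). Here n = 4 and Σtᵢ = 3.30 + 0.89 + 7.49 + 2.82 = 14.50.
Posterior ∝ λ^5e^(−11λ) · λ^4e^(−14.50λ) = λ^9e^(−25.50λ), i.e. Gamma(10, 25.50).
Mode = (a−1)/b = 9/25.50 ≈ 0.353.

λ̂_MAP = 0.353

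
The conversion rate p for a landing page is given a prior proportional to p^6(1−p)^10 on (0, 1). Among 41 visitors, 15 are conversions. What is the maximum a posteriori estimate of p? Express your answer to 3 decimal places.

p̂_MAP = 0.368

The prior density ∝ p^6(1−p)^10 is the kernel of Beta(7, 11).
Data: 15 successes in 41 trials. The binomial likelihood contributes p^15(1−p)^26, so the posterior is Beta(7+15, 11+26) = Beta(22, 37).
For Beta(a, b) with a, b > 1 the mode is (a−1)/(a+b−2) = 21/57 ≈ 0.368.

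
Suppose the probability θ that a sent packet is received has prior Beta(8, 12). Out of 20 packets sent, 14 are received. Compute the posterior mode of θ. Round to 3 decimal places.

θ̂_MAP = 0.553

Prior: Beta(8, 12).
Data: 14 successes in 20 trials. The binomial likelihood contributes θ^14(1−θ)^6, so the posterior is Beta(8+14, 12+6) = Beta(22, 18).
For Beta(a, b) with a, b > 1 the mode is (a−1)/(a+b−2) = 21/38 ≈ 0.553.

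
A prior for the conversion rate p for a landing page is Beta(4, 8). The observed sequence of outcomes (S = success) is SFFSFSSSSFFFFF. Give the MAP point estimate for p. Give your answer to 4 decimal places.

Prior: Beta(4, 8).
Data: 6 successes in 14 trials (from the sequence). The binomial likelihood contributes p^6(1−p)^8, so the posterior is Beta(4+6, 8+8) = Beta(10, 16).
For Beta(a, b) with a, b > 1 the mode is (a−1)/(a+b−2) = 9/24 ≈ 0.3750.

p̂_MAP = 0.3750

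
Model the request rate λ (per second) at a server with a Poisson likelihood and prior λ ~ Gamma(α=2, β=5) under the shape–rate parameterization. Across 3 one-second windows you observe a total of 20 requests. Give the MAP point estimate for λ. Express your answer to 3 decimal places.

λ̂_MAP = 2.625

Σxᵢ = 20, n = 3.
Posterior ∝ λe^(−5λ) · λ^20e^(−3λ) = λ^21e^(−8λ), i.e. Gamma(shape=22, rate=8).
The mode of a Gamma(a, b) with a ≥ 1 (shape–rate) is (a−1)/b = 21/8 ≈ 2.625.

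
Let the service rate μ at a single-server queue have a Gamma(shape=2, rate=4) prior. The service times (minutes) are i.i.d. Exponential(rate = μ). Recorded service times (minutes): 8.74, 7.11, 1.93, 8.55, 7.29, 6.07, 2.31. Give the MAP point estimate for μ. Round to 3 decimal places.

The Exponential(rate=μ) likelihood is ∝ μ^n e^(−μΣtᵢ). Here n = 7 and Σtᵢ = 8.74 + 7.11 + 1.93 + 8.55 + 7.29 + 6.07 + 2.31 = 42.
Posterior ∝ μe^(−4μ) · μ^7e^(−42μ) = μ^8e^(−46μ), i.e. Gamma(9, 46).
Mode = (a−1)/b = 8/46 ≈ 0.174.

μ̂_MAP = 0.174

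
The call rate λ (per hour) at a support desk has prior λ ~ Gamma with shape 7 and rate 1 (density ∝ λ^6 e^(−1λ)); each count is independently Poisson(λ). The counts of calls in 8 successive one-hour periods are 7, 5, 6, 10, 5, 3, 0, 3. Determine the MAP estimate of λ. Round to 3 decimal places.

Σxᵢ = 7+5+6+10+5+3+0+3 = 39, with n = 8.
Posterior ∝ λ^6e^(−1λ) · λ^39e^(−8λ) = λ^45e^(−9λ), i.e. Gamma(shape=46, rate=9).
The mode of a Gamma(a, b) with a ≥ 1 (shape–rate) is (a−1)/b = 45/9 ≈ 5.000.

λ̂_MAP = 5.000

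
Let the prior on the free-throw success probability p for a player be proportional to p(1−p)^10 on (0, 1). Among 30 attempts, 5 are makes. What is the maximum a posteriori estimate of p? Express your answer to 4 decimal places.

The prior density ∝ p(1−p)^10 is the kernel of Beta(2, 11).
Data: 5 successes in 30 trials. The binomial likelihood contributes p^5(1−p)^25, so the posterior is Beta(2+5, 11+25) = Beta(7, 36).
For Beta(a, b) with a, b > 1 the mode is (a−1)/(a+b−2) = 6/41 ≈ 0.1463.

p̂_MAP = 0.1463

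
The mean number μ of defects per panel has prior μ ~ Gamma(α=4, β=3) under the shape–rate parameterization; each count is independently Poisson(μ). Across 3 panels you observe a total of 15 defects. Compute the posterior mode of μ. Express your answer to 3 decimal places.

Σxᵢ = 15, n = 3.
Posterior ∝ μ^3e^(−3μ) · μ^15e^(−3μ) = μ^18e^(−6μ), i.e. Gamma(shape=19, rate=6).
The mode of a Gamma(a, b) with a ≥ 1 (shape–rate) is (a−1)/b = 18/6 ≈ 3.000.

μ̂_MAP = 3.000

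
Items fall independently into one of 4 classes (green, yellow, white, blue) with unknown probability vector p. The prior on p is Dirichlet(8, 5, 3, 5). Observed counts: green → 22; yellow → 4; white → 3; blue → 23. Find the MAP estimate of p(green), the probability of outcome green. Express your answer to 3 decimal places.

MAP estimate of p(green) = 0.420

The posterior is Dirichlet(αᵢ + nᵢ) = Dirichlet(30, 9, 6, 28).
For a Dirichlet(a₁,…,a_K) with all aᵢ > 1, the mode has j-th component (aⱼ − 1)/(Σaᵢ − K).
Here Σaᵢ = 73 and K = 4, so p(green) = (30 − 1)/(73 − 4) = 29/69 ≈ 0.420.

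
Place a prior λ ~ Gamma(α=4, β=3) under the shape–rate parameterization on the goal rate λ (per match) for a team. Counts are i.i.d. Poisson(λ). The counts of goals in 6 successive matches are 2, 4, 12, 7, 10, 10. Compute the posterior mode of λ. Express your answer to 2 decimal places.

Σxᵢ = 2+4+12+7+10+10 = 45, with n = 6.
Posterior ∝ λ^3e^(−3λ) · λ^45e^(−6λ) = λ^48e^(−9λ), i.e. Gamma(shape=49, rate=9).
The mode of a Gamma(a, b) with a ≥ 1 (shape–rate) is (a−1)/b = 48/9 ≈ 5.33.

λ̂_MAP = 5.33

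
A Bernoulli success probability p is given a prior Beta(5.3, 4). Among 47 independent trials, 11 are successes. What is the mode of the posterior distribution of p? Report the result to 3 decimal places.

Prior: Beta(5.3, 4).
Data: 11 successes in 47 trials. The binomial likelihood contributes p^11(1−p)^36, so the posterior is Beta(5.3+11, 4+36) = Beta(16.3, 40).
For Beta(a, b) with a, b > 1 the mode is (a−1)/(a+b−2) = 15.3/54.3 ≈ 0.282.

p̂_MAP = 0.282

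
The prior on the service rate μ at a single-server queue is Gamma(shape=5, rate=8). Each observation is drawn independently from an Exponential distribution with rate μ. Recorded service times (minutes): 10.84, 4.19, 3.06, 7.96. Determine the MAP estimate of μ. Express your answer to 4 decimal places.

μ̂_MAP = 0.2349

The Exponential(rate=μ) likelihood is ∝ μ^n e^(−μΣtᵢ). Here n = 4 and Σtᵢ = 10.84 + 4.19 + 3.06 + 7.96 = 26.05.
Posterior ∝ μ^4e^(−8μ) · μ^4e^(−26.05μ) = μ^8e^(−34.05μ), i.e. Gamma(9, 34.05).
Mode = (a−1)/b = 8/34.05 ≈ 0.2349.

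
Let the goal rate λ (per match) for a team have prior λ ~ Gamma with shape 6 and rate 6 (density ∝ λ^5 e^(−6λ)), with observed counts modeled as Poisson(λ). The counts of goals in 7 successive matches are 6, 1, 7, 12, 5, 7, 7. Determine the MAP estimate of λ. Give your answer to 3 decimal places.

λ̂_MAP = 3.846

Σxᵢ = 6+1+7+12+5+7+7 = 45, with n = 7.
Posterior ∝ λ^5e^(−6λ) · λ^45e^(−7λ) = λ^50e^(−13λ), i.e. Gamma(shape=51, rate=13).
The mode of a Gamma(a, b) with a ≥ 1 (shape–rate) is (a−1)/b = 50/13 ≈ 3.846.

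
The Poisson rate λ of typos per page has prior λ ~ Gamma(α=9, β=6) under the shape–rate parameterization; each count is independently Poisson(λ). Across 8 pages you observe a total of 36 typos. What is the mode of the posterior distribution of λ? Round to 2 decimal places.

λ̂_MAP = 3.14

Σxᵢ = 36, n = 8.
Posterior ∝ λ^8e^(−6λ) · λ^36e^(−8λ) = λ^44e^(−14λ), i.e. Gamma(shape=45, rate=14).
The mode of a Gamma(a, b) with a ≥ 1 (shape–rate) is (a−1)/b = 44/14 ≈ 3.14.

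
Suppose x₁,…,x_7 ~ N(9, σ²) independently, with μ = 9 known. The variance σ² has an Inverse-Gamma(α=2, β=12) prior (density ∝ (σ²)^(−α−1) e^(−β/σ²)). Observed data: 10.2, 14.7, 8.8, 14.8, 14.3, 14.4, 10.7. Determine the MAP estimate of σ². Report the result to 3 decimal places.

Sum of squared deviations about the known mean: SS = (10.2−9)² + (14.7−9)² + (8.8−9)² + (14.8−9)² + (14.3−9)² + (14.4−9)² + (10.7−9)² = 127.75.
The Normal likelihood contributes (σ²)^(−n/2) exp(−SS/(2σ²)), so the posterior is Inverse-Gamma(α + n/2, β + SS/2) = Inverse-Gamma(5.5, 75.875).
The mode of Inverse-Gamma(a, b) is b/(a+1) = 75.875/6.5 ≈ 11.673.

σ̂²_MAP = 11.673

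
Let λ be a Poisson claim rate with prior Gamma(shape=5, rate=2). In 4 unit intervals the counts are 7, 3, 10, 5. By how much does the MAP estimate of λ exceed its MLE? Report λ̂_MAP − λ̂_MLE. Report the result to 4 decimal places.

MAP − MLE = -1.4167

Σxᵢ = 25. Posterior is Gamma(30, 6); MAP = (30−1)/6 = 29/6 ≈ 4.83333.
MLE = x̄ = 25/4 ≈ 6.25000.
Difference = 29/6 − 25/4 = -17/12 ≈ -1.4167.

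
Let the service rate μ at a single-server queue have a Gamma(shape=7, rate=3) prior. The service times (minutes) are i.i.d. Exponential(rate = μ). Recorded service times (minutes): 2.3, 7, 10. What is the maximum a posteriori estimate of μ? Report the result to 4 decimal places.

The Exponential(rate=μ) likelihood is ∝ μ^n e^(−μΣtᵢ). Here n = 3 and Σtᵢ = 2.3 + 7 + 10 = 19.3.
Posterior ∝ μ^6e^(−3μ) · μ^3e^(−19.3μ) = μ^9e^(−22.3μ), i.e. Gamma(10, 22.3).
Mode = (a−1)/b = 9/22.3 ≈ 0.4036.

μ̂_MAP = 0.4036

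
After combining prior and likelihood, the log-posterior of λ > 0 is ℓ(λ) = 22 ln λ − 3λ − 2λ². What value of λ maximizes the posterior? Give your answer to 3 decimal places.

ℓ'(λ) = 22/λ − 3 − 4λ. Setting this to zero and multiplying by λ: 4λ² + 3λ − 22 = 0.
λ = (−3 + √(3² + 4·4·22)) / (2·4) = (−3 + √361) / 8 = (−3 + 19)/8 = 2.
ℓ''(λ) = −22/λ² − 4 < 0, confirming a maximum.

λ̂_MAP = 2.000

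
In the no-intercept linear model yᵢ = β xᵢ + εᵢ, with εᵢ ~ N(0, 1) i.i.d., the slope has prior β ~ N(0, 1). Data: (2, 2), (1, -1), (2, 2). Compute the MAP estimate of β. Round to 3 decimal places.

log p(β | y) = −Σ(yᵢ − βxᵢ)²/(2·1) − β²/(2·1) + const.
Setting the derivative to zero: Σxᵢ(yᵢ − βxᵢ)/1 − β/1 = 0, so β = Σxᵢyᵢ / (Σxᵢ² + σ²/τ²).
Σxᵢyᵢ = 2·2 + 1·(-1) + 2·2 = 7; Σxᵢ² = 9; σ²/τ² = 1.
β̂_MAP = 7 / (9 + 1) = 7/10 ≈ 0.700.

β̂_MAP = 0.700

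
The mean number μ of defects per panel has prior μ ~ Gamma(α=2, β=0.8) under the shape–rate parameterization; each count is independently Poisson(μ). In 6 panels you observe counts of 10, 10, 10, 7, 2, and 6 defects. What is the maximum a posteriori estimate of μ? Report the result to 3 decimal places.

Σxᵢ = 10+10+10+7+2+6 = 45, with n = 6.
Posterior ∝ μe^(−0.8μ) · μ^45e^(−6μ) = μ^46e^(−6.8μ), i.e. Gamma(shape=47, rate=6.8).
The mode of a Gamma(a, b) with a ≥ 1 (shape–rate) is (a−1)/b = 46/6.8 ≈ 6.765.

μ̂_MAP = 6.765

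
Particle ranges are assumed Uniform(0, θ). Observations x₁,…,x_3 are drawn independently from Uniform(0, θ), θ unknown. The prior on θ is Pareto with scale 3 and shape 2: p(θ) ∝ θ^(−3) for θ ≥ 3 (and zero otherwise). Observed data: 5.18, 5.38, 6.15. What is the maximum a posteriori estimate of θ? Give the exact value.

θ̂_MAP = 6.15

The Uniform(0, θ) likelihood is θ^(−n) for θ ≥ max(xᵢ), zero otherwise. Here max(xᵢ) = 6.15.
Posterior ∝ θ^(−3) · θ^(−3) = θ^(−6) on θ ≥ max(3, 6.15) = 6.15.
This density is strictly decreasing in θ, so the posterior mode lies at the lower boundary of the support.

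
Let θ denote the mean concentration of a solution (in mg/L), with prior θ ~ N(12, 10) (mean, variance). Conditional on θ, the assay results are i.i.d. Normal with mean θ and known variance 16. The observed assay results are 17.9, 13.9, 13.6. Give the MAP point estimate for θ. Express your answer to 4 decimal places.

θ̂_MAP = 14.0435

n = 3; x̄ = (17.9 + 13.9 + 13.6)/3 = 45.4/3 = 227/15 ≈ 15.1333.
For a Normal prior and Normal likelihood with known variance, the posterior is Normal; its mode equals its mean, the precision-weighted average.
Prior precision 1/σ₀² = 1/10 = 0.1; data precision n/σ² = 3/16 = 0.1875.
θ̂ = (0.1·12 + 0.1875·(227/15)) / (0.1 + 0.1875) = 4.0375/0.2875 = 323/23 ≈ 14.0435.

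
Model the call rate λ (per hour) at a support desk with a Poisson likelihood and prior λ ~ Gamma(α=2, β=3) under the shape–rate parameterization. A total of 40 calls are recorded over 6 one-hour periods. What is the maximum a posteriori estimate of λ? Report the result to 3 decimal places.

λ̂_MAP = 4.556

Σxᵢ = 40, n = 6.
Posterior ∝ λe^(−3λ) · λ^40e^(−6λ) = λ^41e^(−9λ), i.e. Gamma(shape=42, rate=9).
The mode of a Gamma(a, b) with a ≥ 1 (shape–rate) is (a−1)/b = 41/9 ≈ 4.556.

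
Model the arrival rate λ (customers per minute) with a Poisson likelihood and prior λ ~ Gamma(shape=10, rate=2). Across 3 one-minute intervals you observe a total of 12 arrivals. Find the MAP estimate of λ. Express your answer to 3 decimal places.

λ̂_MAP = 4.200

Σxᵢ = 12, n = 3.
Posterior ∝ λ^9e^(−2λ) · λ^12e^(−3λ) = λ^21e^(−5λ), i.e. Gamma(shape=22, rate=5).
The mode of a Gamma(a, b) with a ≥ 1 (shape–rate) is (a−1)/b = 21/5 ≈ 4.200.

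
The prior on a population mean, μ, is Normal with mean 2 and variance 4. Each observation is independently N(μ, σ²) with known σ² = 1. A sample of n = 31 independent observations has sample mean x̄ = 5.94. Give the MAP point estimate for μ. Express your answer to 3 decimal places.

μ̂_MAP = 5.908

n = 31, x̄ = 5.94.
For a Normal prior and Normal likelihood with known variance, the posterior is Normal; its mode equals its mean, the precision-weighted average.
Prior precision 1/σ₀² = 1/4 = 0.25; data precision n/σ² = 31/1 = 31.
μ̂ = (0.25·2 + 31·5.94) / (0.25 + 31) = 184.64/31.25 = 5.90848 ≈ 5.908.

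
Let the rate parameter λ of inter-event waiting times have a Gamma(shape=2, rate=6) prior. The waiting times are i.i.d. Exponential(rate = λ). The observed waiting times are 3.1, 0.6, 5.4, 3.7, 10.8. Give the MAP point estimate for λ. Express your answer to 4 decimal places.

λ̂_MAP = 0.2027

The Exponential(rate=λ) likelihood is ∝ λ^n e^(−λΣtᵢ). Here n = 5 and Σtᵢ = 3.1 + 0.6 + 5.4 + 3.7 + 10.8 = 23.6.
Posterior ∝ λe^(−6λ) · λ^5e^(−23.6λ) = λ^6e^(−29.6λ), i.e. Gamma(7, 29.6).
Mode = (a−1)/b = 6/29.6 ≈ 0.2027.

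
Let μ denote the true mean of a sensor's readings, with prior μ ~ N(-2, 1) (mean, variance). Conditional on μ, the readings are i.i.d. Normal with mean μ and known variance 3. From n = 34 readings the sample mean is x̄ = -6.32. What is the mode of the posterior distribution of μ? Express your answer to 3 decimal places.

n = 34, x̄ = -6.32.
For a Normal prior and Normal likelihood with known variance, the posterior is Normal; its mode equals its mean, the precision-weighted average.
Prior precision 1/σ₀² = 1/1 = 1; data precision n/σ² = 34/3.
μ̂ = (1·(-2) + (34/3)·(-6.32)) / (1 + 34/3) = (-5522/75)/(37/3) = -5522/925 ≈ -5.970.

μ̂_MAP = -5.970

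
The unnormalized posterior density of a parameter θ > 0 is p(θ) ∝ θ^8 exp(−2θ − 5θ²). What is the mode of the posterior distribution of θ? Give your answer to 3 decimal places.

θ̂_MAP = 0.800

ℓ'(θ) = 8/θ − 2 − 10θ. Setting this to zero and multiplying by θ: 10θ² + 2θ − 8 = 0.
θ = (−2 + √(2² + 4·10·8)) / (2·10) = (−2 + √324) / 20 = (−2 + 18)/20 = 4/5.
ℓ''(θ) = −8/θ² − 10 < 0, confirming a maximum.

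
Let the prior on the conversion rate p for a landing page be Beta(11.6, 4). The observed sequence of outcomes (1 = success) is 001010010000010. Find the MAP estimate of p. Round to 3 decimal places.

Prior: Beta(11.6, 4).
Data: 4 successes in 15 trials (from the sequence). The binomial likelihood contributes p^4(1−p)^11, so the posterior is Beta(11.6+4, 4+11) = Beta(15.6, 15).
For Beta(a, b) with a, b > 1 the mode is (a−1)/(a+b−2) = 14.6/28.6 ≈ 0.510.

p̂_MAP = 0.510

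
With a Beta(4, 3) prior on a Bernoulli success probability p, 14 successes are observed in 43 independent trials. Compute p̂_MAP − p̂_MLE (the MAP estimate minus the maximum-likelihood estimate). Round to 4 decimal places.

MAP − MLE = 0.0286

Posterior is Beta(18, 32); MAP = (18−1)/(50−2) = 17/48 ≈ 0.35417.
MLE ignores the prior: p̂_MLE = k/n = 14/43 ≈ 0.32558.
Difference = 17/48 − 14/43 = 59/2064 ≈ 0.0286.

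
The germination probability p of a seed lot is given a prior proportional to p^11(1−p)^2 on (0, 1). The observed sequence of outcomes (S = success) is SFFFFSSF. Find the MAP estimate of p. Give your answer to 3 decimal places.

p̂_MAP = 0.667

The prior density ∝ p^11(1−p)^2 is the kernel of Beta(12, 3).
Data: 3 successes in 8 trials (from the sequence). The binomial likelihood contributes p^3(1−p)^5, so the posterior is Beta(12+3, 3+5) = Beta(15, 8).
For Beta(a, b) with a, b > 1 the mode is (a−1)/(a+b−2) = 14/21 ≈ 0.667.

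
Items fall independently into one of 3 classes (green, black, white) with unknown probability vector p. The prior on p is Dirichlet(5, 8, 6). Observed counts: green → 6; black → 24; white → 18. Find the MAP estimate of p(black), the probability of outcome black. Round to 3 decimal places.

The posterior is Dirichlet(αᵢ + nᵢ) = Dirichlet(11, 32, 24).
For a Dirichlet(a₁,…,a_K) with all aᵢ > 1, the mode has j-th component (aⱼ − 1)/(Σaᵢ − K).
Here Σaᵢ = 67 and K = 3, so p(black) = (32 − 1)/(67 − 3) = 31/64 ≈ 0.484.

MAP estimate of p(black) = 0.484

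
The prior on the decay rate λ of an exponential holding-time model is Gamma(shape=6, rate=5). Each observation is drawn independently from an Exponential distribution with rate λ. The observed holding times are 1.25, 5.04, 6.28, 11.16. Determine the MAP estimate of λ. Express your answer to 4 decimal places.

λ̂_MAP = 0.3133

The Exponential(rate=λ) likelihood is ∝ λ^n e^(−λΣtᵢ). Here n = 4 and Σtᵢ = 1.25 + 5.04 + 6.28 + 11.16 = 23.73.
Posterior ∝ λ^5e^(−5λ) · λ^4e^(−23.73λ) = λ^9e^(−28.73λ), i.e. Gamma(10, 28.73).
Mode = (a−1)/b = 9/28.73 ≈ 0.3133.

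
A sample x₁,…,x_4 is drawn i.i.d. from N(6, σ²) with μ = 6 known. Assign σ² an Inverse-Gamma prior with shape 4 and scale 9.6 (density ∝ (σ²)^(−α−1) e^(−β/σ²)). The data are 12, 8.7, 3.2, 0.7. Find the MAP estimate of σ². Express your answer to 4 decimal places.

Sum of squared deviations about the known mean: SS = (12−6)² + (8.7−6)² + (3.2−6)² + (0.7−6)² = 79.22.
The Normal likelihood contributes (σ²)^(−n/2) exp(−SS/(2σ²)), so the posterior is Inverse-Gamma(α + n/2, β + SS/2) = Inverse-Gamma(6, 49.21).
The mode of Inverse-Gamma(a, b) is b/(a+1) = 49.21/7 ≈ 7.0300.

σ̂²_MAP = 7.0300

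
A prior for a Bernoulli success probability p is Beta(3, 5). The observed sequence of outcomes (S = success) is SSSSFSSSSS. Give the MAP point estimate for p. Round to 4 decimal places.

Prior: Beta(3, 5).
Data: 9 successes in 10 trials (from the sequence). The binomial likelihood contributes p^9(1−p)^1, so the posterior is Beta(3+9, 5+1) = Beta(12, 6).
For Beta(a, b) with a, b > 1 the mode is (a−1)/(a+b−2) = 11/16 ≈ 0.6875.

p̂_MAP = 0.6875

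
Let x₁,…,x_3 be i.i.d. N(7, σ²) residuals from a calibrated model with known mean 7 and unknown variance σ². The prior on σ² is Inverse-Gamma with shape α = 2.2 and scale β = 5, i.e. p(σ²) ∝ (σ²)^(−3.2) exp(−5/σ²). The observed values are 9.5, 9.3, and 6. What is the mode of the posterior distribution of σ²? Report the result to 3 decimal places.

σ̂²_MAP = 2.398

Sum of squared deviations about the known mean: SS = (9.5−7)² + (9.3−7)² + (6−7)² = 12.54.
The Normal likelihood contributes (σ²)^(−n/2) exp(−SS/(2σ²)), so the posterior is Inverse-Gamma(α + n/2, β + SS/2) = Inverse-Gamma(3.7, 11.27).
The mode of Inverse-Gamma(a, b) is b/(a+1) = 11.27/4.7 ≈ 2.398.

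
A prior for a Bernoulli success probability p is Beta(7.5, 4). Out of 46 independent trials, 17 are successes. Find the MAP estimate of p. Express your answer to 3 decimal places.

Prior: Beta(7.5, 4).
Data: 17 successes in 46 trials. The binomial likelihood contributes p^17(1−p)^29, so the posterior is Beta(7.5+17, 4+29) = Beta(24.5, 33).
For Beta(a, b) with a, b > 1 the mode is (a−1)/(a+b−2) = 23.5/55.5 ≈ 0.423.

p̂_MAP = 0.423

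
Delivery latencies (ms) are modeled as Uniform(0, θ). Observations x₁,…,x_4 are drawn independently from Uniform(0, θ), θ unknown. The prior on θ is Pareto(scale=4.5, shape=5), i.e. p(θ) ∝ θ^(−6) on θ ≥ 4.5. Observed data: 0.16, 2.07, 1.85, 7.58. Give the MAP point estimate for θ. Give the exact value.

The Uniform(0, θ) likelihood is θ^(−n) for θ ≥ max(xᵢ), zero otherwise. Here max(xᵢ) = 7.58.
Posterior ∝ θ^(−6) · θ^(−4) = θ^(−10) on θ ≥ max(4.5, 7.58) = 7.58.
This density is strictly decreasing in θ, so the posterior mode lies at the lower boundary of the support.

θ̂_MAP = 7.58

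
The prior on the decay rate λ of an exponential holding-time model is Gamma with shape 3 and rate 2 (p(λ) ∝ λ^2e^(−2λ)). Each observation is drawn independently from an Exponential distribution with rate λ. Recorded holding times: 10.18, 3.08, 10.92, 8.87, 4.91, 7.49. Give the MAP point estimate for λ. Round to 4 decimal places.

λ̂_MAP = 0.1686

The Exponential(rate=λ) likelihood is ∝ λ^n e^(−λΣtᵢ). Here n = 6 and Σtᵢ = 10.18 + 3.08 + 10.92 + 8.87 + 4.91 + 7.49 = 45.45.
Posterior ∝ λ^2e^(−2λ) · λ^6e^(−45.45λ) = λ^8e^(−47.45λ), i.e. Gamma(9, 47.45).
Mode = (a−1)/b = 8/47.45 ≈ 0.1686.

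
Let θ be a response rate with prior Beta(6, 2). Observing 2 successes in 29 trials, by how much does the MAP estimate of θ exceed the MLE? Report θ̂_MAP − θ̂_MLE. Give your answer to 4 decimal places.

MAP − MLE = 0.1310

Posterior is Beta(8, 29); MAP = (8−1)/(37−2) = 7/35 ≈ 0.20000.
MLE ignores the prior: θ̂_MLE = k/n = 2/29 ≈ 0.06897.
Difference = 7/35 − 2/29 = 19/145 ≈ 0.1310.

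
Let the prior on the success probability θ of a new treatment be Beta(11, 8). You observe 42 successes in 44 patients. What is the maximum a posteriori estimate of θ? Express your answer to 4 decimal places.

θ̂_MAP = 0.8525

Prior: Beta(11, 8).
Data: 42 successes in 44 trials. The binomial likelihood contributes θ^42(1−θ)^2, so the posterior is Beta(11+42, 8+2) = Beta(53, 10).
For Beta(a, b) with a, b > 1 the mode is (a−1)/(a+b−2) = 52/61 ≈ 0.8525.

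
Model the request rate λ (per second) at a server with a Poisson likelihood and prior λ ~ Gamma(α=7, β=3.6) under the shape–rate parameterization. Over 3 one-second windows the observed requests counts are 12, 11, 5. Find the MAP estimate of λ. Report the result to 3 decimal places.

λ̂_MAP = 5.152

Σxᵢ = 12+11+5 = 28, with n = 3.
Posterior ∝ λ^6e^(−3.6λ) · λ^28e^(−3λ) = λ^34e^(−6.6λ), i.e. Gamma(shape=35, rate=6.6).
The mode of a Gamma(a, b) with a ≥ 1 (shape–rate) is (a−1)/b = 34/6.6 ≈ 5.152.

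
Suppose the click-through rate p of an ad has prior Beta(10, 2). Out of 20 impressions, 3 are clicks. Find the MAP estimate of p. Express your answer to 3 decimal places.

Prior: Beta(10, 2).
Data: 3 successes in 20 trials. The binomial likelihood contributes p^3(1−p)^17, so the posterior is Beta(10+3, 2+17) = Beta(13, 19).
For Beta(a, b) with a, b > 1 the mode is (a−1)/(a+b−2) = 12/30 ≈ 0.400.

p̂_MAP = 0.400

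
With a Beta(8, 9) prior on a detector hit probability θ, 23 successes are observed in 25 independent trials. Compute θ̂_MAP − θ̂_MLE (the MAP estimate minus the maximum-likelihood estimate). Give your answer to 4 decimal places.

Posterior is Beta(31, 11); MAP = (31−1)/(42−2) = 30/40 ≈ 0.75000.
MLE ignores the prior: θ̂_MLE = k/n = 23/25 ≈ 0.92000.
Difference = 30/40 − 23/25 = -17/100 ≈ -0.1700.

MAP − MLE = -0.1700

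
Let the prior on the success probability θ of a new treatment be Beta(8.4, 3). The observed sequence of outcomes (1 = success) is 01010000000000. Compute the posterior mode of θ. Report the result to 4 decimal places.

Prior: Beta(8.4, 3).
Data: 2 successes in 14 trials (from the sequence). The binomial likelihood contributes θ^2(1−θ)^12, so the posterior is Beta(8.4+2, 3+12) = Beta(10.4, 15).
For Beta(a, b) with a, b > 1 the mode is (a−1)/(a+b−2) = 9.4/23.4 ≈ 0.4017.

θ̂_MAP = 0.4017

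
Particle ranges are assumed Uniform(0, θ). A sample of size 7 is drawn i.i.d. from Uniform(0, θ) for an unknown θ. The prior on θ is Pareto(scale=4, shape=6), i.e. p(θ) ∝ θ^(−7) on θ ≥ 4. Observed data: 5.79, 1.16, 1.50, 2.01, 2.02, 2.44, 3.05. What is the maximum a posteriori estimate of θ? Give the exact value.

The Uniform(0, θ) likelihood is θ^(−n) for θ ≥ max(xᵢ), zero otherwise. Here max(xᵢ) = 5.79.
Posterior ∝ θ^(−7) · θ^(−7) = θ^(−14) on θ ≥ max(4, 5.79) = 5.79.
This density is strictly decreasing in θ, so the posterior mode lies at the lower boundary of the support.

θ̂_MAP = 5.79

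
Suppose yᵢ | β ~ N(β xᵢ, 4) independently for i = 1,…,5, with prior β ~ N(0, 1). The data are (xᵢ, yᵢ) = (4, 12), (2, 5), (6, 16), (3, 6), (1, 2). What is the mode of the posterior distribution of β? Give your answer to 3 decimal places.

β̂_MAP = 2.486

log p(β | y) = −Σ(yᵢ − βxᵢ)²/(2·4) − β²/(2·1) + const.
Setting the derivative to zero: Σxᵢ(yᵢ − βxᵢ)/4 − β/1 = 0, so β = Σxᵢyᵢ / (Σxᵢ² + σ²/τ²).
Σxᵢyᵢ = 4·12 + 2·5 + 6·16 + 3·6 + 1·2 = 174; Σxᵢ² = 66; σ²/τ² = 4.
β̂_MAP = 174 / (66 + 4) = 174/70 ≈ 2.486.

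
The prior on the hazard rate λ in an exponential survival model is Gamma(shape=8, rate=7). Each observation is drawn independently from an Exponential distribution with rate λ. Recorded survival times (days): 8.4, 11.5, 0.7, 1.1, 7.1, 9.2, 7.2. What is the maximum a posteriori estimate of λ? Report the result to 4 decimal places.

λ̂_MAP = 0.2682

The Exponential(rate=λ) likelihood is ∝ λ^n e^(−λΣtᵢ). Here n = 7 and Σtᵢ = 8.4 + 11.5 + 0.7 + 1.1 + 7.1 + 9.2 + 7.2 = 45.2.
Posterior ∝ λ^7e^(−7λ) · λ^7e^(−45.2λ) = λ^14e^(−52.2λ), i.e. Gamma(15, 52.2).
Mode = (a−1)/b = 14/52.2 ≈ 0.2682.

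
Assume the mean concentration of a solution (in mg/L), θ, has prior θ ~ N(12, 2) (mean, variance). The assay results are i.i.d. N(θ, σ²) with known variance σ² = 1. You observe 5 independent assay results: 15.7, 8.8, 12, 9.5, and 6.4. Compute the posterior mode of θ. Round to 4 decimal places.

θ̂_MAP = 10.6182

n = 5; x̄ = (15.7 + 8.8 + 12 + 9.5 + 6.4)/5 = 52.4/5 = 10.48.
For a Normal prior and Normal likelihood with known variance, the posterior is Normal; its mode equals its mean, the precision-weighted average.
Prior precision 1/σ₀² = 1/2 = 0.5; data precision n/σ² = 5/1 = 5.
θ̂ = (0.5·12 + 5·10.48) / (0.5 + 5) = 58.4/5.5 = 584/55 ≈ 10.6182.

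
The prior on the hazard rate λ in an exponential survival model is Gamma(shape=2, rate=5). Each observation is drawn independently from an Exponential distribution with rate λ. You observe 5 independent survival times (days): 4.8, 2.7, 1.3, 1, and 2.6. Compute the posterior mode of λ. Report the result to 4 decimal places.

The Exponential(rate=λ) likelihood is ∝ λ^n e^(−λΣtᵢ). Here n = 5 and Σtᵢ = 4.8 + 2.7 + 1.3 + 1 + 2.6 = 12.4.
Posterior ∝ λe^(−5λ) · λ^5e^(−12.4λ) = λ^6e^(−17.4λ), i.e. Gamma(7, 17.4).
Mode = (a−1)/b = 6/17.4 ≈ 0.3448.

λ̂_MAP = 0.3448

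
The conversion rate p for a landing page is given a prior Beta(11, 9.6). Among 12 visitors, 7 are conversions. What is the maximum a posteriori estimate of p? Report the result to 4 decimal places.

p̂_MAP = 0.5556

Prior: Beta(11, 9.6).
Data: 7 successes in 12 trials. The binomial likelihood contributes p^7(1−p)^5, so the posterior is Beta(11+7, 9.6+5) = Beta(18, 14.6).
For Beta(a, b) with a, b > 1 the mode is (a−1)/(a+b−2) = 17/30.6 ≈ 0.5556.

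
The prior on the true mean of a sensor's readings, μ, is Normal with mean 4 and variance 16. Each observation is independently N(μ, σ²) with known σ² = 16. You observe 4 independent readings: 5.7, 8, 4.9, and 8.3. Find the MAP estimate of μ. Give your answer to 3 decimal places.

μ̂_MAP = 6.180

n = 4; x̄ = (5.7 + 8 + 4.9 + 8.3)/4 = 26.9/4 = 6.725.
For a Normal prior and Normal likelihood with known variance, the posterior is Normal; its mode equals its mean, the precision-weighted average.
Prior precision 1/σ₀² = 1/16 = 0.0625; data precision n/σ² = 4/16 = 0.25.
μ̂ = (0.0625·4 + 0.25·6.725) / (0.0625 + 0.25) = 1.93125/0.3125 = 6.180.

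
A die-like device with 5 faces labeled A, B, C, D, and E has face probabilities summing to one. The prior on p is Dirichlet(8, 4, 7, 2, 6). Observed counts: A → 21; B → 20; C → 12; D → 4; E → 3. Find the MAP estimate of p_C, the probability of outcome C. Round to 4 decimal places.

MAP estimate of p_C = 0.2195

The posterior is Dirichlet(αᵢ + nᵢ) = Dirichlet(29, 24, 19, 6, 9).
For a Dirichlet(a₁,…,a_K) with all aᵢ > 1, the mode has j-th component (aⱼ − 1)/(Σaᵢ − K).
Here Σaᵢ = 87 and K = 5, so p_C = (19 − 1)/(87 − 5) = 18/82 ≈ 0.2195.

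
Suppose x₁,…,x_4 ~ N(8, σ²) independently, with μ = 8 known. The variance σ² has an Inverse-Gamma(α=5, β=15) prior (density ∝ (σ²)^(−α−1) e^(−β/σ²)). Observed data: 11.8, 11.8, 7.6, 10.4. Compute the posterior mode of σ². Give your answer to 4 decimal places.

Sum of squared deviations about the known mean: SS = (11.8−8)² + (11.8−8)² + (7.6−8)² + (10.4−8)² = 34.8.
The Normal likelihood contributes (σ²)^(−n/2) exp(−SS/(2σ²)), so the posterior is Inverse-Gamma(α + n/2, β + SS/2) = Inverse-Gamma(7, 32.4).
The mode of Inverse-Gamma(a, b) is b/(a+1) = 32.4/8 ≈ 4.0500.

σ̂²_MAP = 4.0500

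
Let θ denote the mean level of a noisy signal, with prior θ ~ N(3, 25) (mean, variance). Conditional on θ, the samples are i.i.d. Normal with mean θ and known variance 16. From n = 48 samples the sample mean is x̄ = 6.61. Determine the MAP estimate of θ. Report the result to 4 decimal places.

n = 48, x̄ = 6.61.
For a Normal prior and Normal likelihood with known variance, the posterior is Normal; its mode equals its mean, the precision-weighted average.
Prior precision 1/σ₀² = 1/25 = 0.04; data precision n/σ² = 48/16 = 3.
θ̂ = (0.04·3 + 3·6.61) / (0.04 + 3) = 19.95/3.04 = 6.5625.

θ̂_MAP = 6.5625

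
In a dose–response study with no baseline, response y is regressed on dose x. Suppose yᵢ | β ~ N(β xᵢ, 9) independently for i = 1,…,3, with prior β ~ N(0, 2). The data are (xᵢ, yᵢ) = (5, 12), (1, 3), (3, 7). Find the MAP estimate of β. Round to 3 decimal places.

log p(β | y) = −Σ(yᵢ − βxᵢ)²/(2·9) − β²/(2·2) + const.
Setting the derivative to zero: Σxᵢ(yᵢ − βxᵢ)/9 − β/2 = 0, so β = Σxᵢyᵢ / (Σxᵢ² + σ²/τ²).
Σxᵢyᵢ = 5·12 + 1·3 + 3·7 = 84; Σxᵢ² = 35; σ²/τ² = 4.5.
β̂_MAP = 84 / (35 + 4.5) = 84/39.5 ≈ 2.127.

β̂_MAP = 2.127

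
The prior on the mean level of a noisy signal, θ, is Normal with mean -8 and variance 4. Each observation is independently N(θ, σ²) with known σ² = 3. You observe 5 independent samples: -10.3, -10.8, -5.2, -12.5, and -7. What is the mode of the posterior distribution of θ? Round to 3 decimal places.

n = 5; x̄ = ((-10.3) + (-10.8) + (-5.2) + (-12.5) + (-7))/5 = -45.8/5 = -9.16.
For a Normal prior and Normal likelihood with known variance, the posterior is Normal; its mode equals its mean, the precision-weighted average.
Prior precision 1/σ₀² = 1/4 = 0.25; data precision n/σ² = 5/3.
θ̂ = (0.25·(-8) + (5/3)·(-9.16)) / (0.25 + 5/3) = (-259/15)/(23/12) = -1036/115 ≈ -9.009.

θ̂_MAP = -9.009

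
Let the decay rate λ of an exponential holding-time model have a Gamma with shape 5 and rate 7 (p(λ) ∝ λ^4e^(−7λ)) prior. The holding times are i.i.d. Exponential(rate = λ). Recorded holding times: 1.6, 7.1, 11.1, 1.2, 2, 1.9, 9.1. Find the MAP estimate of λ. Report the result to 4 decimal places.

The Exponential(rate=λ) likelihood is ∝ λ^n e^(−λΣtᵢ). Here n = 7 and Σtᵢ = 1.6 + 7.1 + 11.1 + 1.2 + 2 + 1.9 + 9.1 = 34.
Posterior ∝ λ^4e^(−7λ) · λ^7e^(−34λ) = λ^11e^(−41λ), i.e. Gamma(12, 41).
Mode = (a−1)/b = 11/41 ≈ 0.2683.

λ̂_MAP = 0.2683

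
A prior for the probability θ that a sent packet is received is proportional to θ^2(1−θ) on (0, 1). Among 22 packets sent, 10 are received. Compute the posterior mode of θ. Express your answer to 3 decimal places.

θ̂_MAP = 0.480

The prior density ∝ θ^2(1−θ)^1 is the kernel of Beta(3, 2).
Data: 10 successes in 22 trials. The binomial likelihood contributes θ^10(1−θ)^12, so the posterior is Beta(3+10, 2+12) = Beta(13, 14).
For Beta(a, b) with a, b > 1 the mode is (a−1)/(a+b−2) = 12/25 ≈ 0.480.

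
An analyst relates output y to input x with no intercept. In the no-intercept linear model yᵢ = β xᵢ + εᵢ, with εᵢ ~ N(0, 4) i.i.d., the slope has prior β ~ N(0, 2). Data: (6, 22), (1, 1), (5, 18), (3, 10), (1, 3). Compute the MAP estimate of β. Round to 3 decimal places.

β̂_MAP = 3.459

log p(β | y) = −Σ(yᵢ − βxᵢ)²/(2·4) − β²/(2·2) + const.
Setting the derivative to zero: Σxᵢ(yᵢ − βxᵢ)/4 − β/2 = 0, so β = Σxᵢyᵢ / (Σxᵢ² + σ²/τ²).
Σxᵢyᵢ = 6·22 + 1·1 + 5·18 + 3·10 + 1·3 = 256; Σxᵢ² = 72; σ²/τ² = 2.
β̂_MAP = 256 / (72 + 2) = 256/74 ≈ 3.459.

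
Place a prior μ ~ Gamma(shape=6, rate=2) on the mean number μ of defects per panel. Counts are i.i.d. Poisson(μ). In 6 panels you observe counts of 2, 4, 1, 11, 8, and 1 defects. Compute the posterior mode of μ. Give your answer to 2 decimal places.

Σxᵢ = 2+4+1+11+8+1 = 27, with n = 6.
Posterior ∝ μ^5e^(−2μ) · μ^27e^(−6μ) = μ^32e^(−8μ), i.e. Gamma(shape=33, rate=8).
The mode of a Gamma(a, b) with a ≥ 1 (shape–rate) is (a−1)/b = 32/8 ≈ 4.00.

μ̂_MAP = 4.00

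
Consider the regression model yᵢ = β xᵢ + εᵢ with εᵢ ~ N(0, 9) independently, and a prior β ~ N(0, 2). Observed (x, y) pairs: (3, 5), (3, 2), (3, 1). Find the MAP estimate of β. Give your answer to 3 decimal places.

log p(β | y) = −Σ(yᵢ − βxᵢ)²/(2·9) − β²/(2·2) + const.
Setting the derivative to zero: Σxᵢ(yᵢ − βxᵢ)/9 − β/2 = 0, so β = Σxᵢyᵢ / (Σxᵢ² + σ²/τ²).
Σxᵢyᵢ = 3·5 + 3·2 + 3·1 = 24; Σxᵢ² = 27; σ²/τ² = 4.5.
β̂_MAP = 24 / (27 + 4.5) = 24/31.5 ≈ 0.762.

β̂_MAP = 0.762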